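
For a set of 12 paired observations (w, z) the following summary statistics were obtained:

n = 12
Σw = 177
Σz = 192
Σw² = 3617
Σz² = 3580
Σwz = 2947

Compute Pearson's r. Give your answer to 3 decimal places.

r = (nΣwz − ΣwΣz) / √[(nΣw² − (Σw)²)(nΣz² − (Σz)²)]
Numerator: 12×2947 − 177×192 = 1380
Denominator: √[(43404 − 31329)(42960 − 36864)] = √[12075 × 6096] = 8579.5804
r = 1380 / 8579.5804 ≈ 0.161

0.161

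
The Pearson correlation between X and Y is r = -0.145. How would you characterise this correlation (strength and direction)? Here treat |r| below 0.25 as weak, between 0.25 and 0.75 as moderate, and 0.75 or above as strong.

weak negative

r = -0.145 < 0 so the relationship is negative.
|r| = 0.145, which falls in the weak range.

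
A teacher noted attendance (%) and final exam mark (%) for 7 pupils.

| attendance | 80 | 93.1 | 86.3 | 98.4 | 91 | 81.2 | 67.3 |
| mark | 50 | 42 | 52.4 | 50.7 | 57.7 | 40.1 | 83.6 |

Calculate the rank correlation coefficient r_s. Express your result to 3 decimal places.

Rank attendance: 2, 6, 4, 7, 5, 3, 1
Rank mark: 3, 2, 5, 4, 6, 1, 7
d = rank(attendance) − rank(mark): -1, 4, -1, 3, -1, 2, -6; Σd² = 68
ρ = 1 − 6Σd² / [n(n²−1)] = 1 − 6×68 / (7×48) = 1 − 408/336 ≈ -0.214

-0.214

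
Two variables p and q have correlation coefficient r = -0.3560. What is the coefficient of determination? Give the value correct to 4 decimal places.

r² = (-0.3560)² = 0.1267

0.1267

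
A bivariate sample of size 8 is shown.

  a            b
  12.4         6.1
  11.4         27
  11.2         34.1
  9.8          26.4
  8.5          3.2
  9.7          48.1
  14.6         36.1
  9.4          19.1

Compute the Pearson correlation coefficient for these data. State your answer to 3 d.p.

n = 8, Σa = 87, Σb = 200.1, Σa² = 973.06, Σb² = 6617.85, Σab = 2224.45
nΣab − ΣaΣb = 17795.6 − 17408.7 = 386.9
nΣa² − (Σa)² = 7784.48 − 7569 = 215.48; nΣb² − (Σb)² = 52942.8 − 40040.01 = 12902.79
r = 386.9 / √(215.48 × 12902.79) = 386.9 / 1667.4211 ≈ 0.232

0.232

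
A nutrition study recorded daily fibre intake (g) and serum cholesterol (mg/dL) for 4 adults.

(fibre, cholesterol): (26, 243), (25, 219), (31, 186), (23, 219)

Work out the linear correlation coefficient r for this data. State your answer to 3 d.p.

-0.681

n = 4, Σx = 105, Σy = 867, Σx² = 2791, Σy² = 189567, Σxy = 22596
nΣxy − ΣxΣy = 90384 − 91035 = -651
nΣx² − (Σx)² = 11164 − 11025 = 139; nΣy² − (Σy)² = 758268 − 751689 = 6579
r = -651 / √(139 × 6579) = -651 / 956.2850 ≈ -0.681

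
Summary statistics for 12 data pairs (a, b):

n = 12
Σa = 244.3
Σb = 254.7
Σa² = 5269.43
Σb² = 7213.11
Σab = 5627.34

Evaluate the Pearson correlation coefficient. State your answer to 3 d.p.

r = (nΣab − ΣaΣb) / √[(nΣa² − (Σa)²)(nΣb² − (Σb)²)]
Numerator: 12×5627.34 − 244.3×254.7 = 5304.87
Denominator: √[(63233.16 − 59682.49)(86557.32 − 64872.09)] = √[3550.67 × 21685.23] = 8774.7989
r = 5304.87 / 8774.7989 ≈ 0.605

0.605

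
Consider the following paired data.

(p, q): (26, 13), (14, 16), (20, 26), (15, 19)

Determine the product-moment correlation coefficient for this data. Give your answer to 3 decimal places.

n = 4, Σp = 75, Σq = 74, Σp² = 1497, Σq² = 1462, Σpq = 1367
nΣpq − ΣpΣq = 5468 − 5550 = -82
nΣp² − (Σp)² = 5988 − 5625 = 363; nΣq² − (Σq)² = 5848 − 5476 = 372
r = -82 / √(363 × 372) = -82 / 367.4724 ≈ -0.223

-0.223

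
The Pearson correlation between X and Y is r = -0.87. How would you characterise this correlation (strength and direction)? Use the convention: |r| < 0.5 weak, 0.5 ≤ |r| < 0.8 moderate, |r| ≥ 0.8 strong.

r = -0.87 < 0 so the relationship is negative.
|r| = 0.87, which falls in the strong range.

strong negative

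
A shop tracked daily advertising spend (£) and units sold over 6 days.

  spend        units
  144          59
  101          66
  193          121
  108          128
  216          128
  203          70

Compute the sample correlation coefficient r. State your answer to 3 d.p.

n = 6, Σx = 965, Σy = 572, Σx² = 167715, Σy² = 60146, Σxy = 94197
nΣxy − ΣxΣy = 565182 − 551980 = 13202
nΣx² − (Σx)² = 1006290 − 931225 = 75065; nΣy² − (Σy)² = 360876 − 327184 = 33692
r = 13202 / √(75065 × 33692) = 13202 / 50290.0585 ≈ 0.263

0.263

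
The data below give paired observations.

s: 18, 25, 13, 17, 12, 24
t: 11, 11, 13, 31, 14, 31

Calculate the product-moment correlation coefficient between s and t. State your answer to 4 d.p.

n = 6, Σs = 109, Σt = 111, Σs² = 2127, Σt² = 2529, Σst = 2081
nΣst − ΣsΣt = 12486 − 12099 = 387
nΣs² − (Σs)² = 12762 − 11881 = 881; nΣt² − (Σt)² = 15174 − 12321 = 2853
r = 387 / √(881 × 2853) = 387 / 1585.3999 ≈ 0.2441

0.2441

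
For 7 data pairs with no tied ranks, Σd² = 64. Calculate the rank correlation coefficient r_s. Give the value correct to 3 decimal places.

ρ = 1 − 6Σd² / [n(n²−1)] = 1 − 6×64 / (7×48)
  = 1 − 384/336 = 1 − 1.1429 ≈ -0.143

-0.143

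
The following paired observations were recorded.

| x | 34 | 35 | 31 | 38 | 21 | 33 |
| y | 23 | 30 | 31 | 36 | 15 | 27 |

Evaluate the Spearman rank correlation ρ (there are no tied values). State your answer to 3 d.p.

Rank x: 4, 5, 2, 6, 1, 3
Rank y: 2, 4, 5, 6, 1, 3
d = rank(x) − rank(y): 2, 1, -3, 0, 0, 0; Σd² = 14
ρ = 1 − 6Σd² / [n(n²−1)] = 1 − 6×14 / (6×35) = 1 − 84/210 ≈ 0.600

0.600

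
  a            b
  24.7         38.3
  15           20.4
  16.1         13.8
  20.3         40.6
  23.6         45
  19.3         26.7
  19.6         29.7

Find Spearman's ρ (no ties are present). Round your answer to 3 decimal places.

Rank a: 7, 1, 2, 5, 6, 3, 4
Rank b: 5, 2, 1, 6, 7, 3, 4
d = rank(a) − rank(b): 2, -1, 1, -1, -1, 0, 0; Σd² = 8
ρ = 1 − 6Σd² / [n(n²−1)] = 1 − 6×8 / (7×48) = 1 − 48/336 ≈ 0.857

0.857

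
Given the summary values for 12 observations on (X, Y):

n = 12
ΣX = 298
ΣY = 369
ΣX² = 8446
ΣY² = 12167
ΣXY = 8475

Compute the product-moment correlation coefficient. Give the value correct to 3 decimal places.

-0.743

r = (nΣXY − ΣXΣY) / √[(nΣX² − (ΣX)²)(nΣY² − (ΣY)²)]
Numerator: 12×8475 − 298×369 = -8262
Denominator: √[(101352 − 88804)(146004 − 136161)] = √[12548 × 9843] = 11113.5037
r = -8262 / 11113.5037 ≈ -0.743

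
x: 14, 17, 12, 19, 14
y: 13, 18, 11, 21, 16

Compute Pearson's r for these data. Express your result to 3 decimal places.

n = 5, Σx = 76, Σy = 79, Σx² = 1186, Σy² = 1311, Σxy = 1243
nΣxy − ΣxΣy = 6215 − 6004 = 211
nΣx² − (Σx)² = 5930 − 5776 = 154; nΣy² − (Σy)² = 6555 − 6241 = 314
r = 211 / √(154 × 314) = 211 / 219.9000 ≈ 0.960

0.960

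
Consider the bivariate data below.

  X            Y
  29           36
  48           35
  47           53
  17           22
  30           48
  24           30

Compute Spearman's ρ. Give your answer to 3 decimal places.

Rank X: 3, 6, 5, 1, 4, 2
Rank Y: 4, 3, 6, 1, 5, 2
d = rank(X) − rank(Y): -1, 3, -1, 0, -1, 0; Σd² = 12
ρ = 1 − 6Σd² / [n(n²−1)] = 1 − 6×12 / (6×35) = 1 − 72/210 ≈ 0.657

0.657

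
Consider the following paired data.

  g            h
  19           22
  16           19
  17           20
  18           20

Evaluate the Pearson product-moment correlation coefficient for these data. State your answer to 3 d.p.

n = 4, Σg = 70, Σh = 81, Σg² = 1230, Σh² = 1645, Σgh = 1422
nΣgh − ΣgΣh = 5688 − 5670 = 18
nΣg² − (Σg)² = 4920 − 4900 = 20; nΣh² − (Σh)² = 6580 − 6561 = 19
r = 18 / √(20 × 19) = 18 / 19.4936 ≈ 0.923

0.923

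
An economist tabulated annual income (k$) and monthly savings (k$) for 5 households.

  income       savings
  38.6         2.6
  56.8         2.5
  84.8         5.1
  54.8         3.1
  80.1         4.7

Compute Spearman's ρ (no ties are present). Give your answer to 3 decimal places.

Rank income: 1, 3, 5, 2, 4
Rank savings: 2, 1, 5, 3, 4
d = rank(income) − rank(savings): -1, 2, 0, -1, 0; Σd² = 6
ρ = 1 − 6Σd² / [n(n²−1)] = 1 − 6×6 / (5×24) = 1 − 36/120 ≈ 0.700

0.700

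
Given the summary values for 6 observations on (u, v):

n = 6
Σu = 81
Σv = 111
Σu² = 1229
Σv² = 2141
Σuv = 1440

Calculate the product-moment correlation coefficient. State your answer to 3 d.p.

-0.537

r = (nΣuv − ΣuΣv) / √[(nΣu² − (Σu)²)(nΣv² − (Σv)²)]
Numerator: 6×1440 − 81×111 = -351
Denominator: √[(7374 − 6561)(12846 − 12321)] = √[813 × 525] = 653.3185
r = -351 / 653.3185 ≈ -0.537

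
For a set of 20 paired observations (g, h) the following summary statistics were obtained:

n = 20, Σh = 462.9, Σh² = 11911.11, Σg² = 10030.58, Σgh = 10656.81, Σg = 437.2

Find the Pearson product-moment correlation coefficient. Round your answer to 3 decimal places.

0.714

r = (nΣgh − ΣgΣh) / √[(nΣg² − (Σg)²)(nΣh² − (Σh)²)]
Numerator: 20×10656.81 − 437.2×462.9 = 10756.32
Denominator: √[(200611.6 − 191143.84)(238222.2 − 214276.41)] = √[9467.76 × 23945.79] = 15056.9915
r = 10756.32 / 15056.9915 ≈ 0.714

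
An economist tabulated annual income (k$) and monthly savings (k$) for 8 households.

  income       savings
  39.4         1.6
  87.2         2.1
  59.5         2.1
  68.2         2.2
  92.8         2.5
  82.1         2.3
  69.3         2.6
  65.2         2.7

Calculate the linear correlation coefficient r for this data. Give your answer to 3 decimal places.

0.546

n = 8, Σx = 563.7, Σy = 18.1, Σx² = 41753.47, Σy² = 41.81, Σxy = 1298.2
nΣxy − ΣxΣy = 10385.6 − 10202.97 = 182.63
nΣx² − (Σx)² = 334027.76 − 317757.69 = 16270.07; nΣy² − (Σy)² = 334.48 − 327.61 = 6.87
r = 182.63 / √(16270.07 × 6.87) = 182.63 / 334.3283 ≈ 0.546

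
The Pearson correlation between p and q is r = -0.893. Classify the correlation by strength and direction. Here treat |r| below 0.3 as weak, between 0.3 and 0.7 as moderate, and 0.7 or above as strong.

strong negative

r = -0.893 < 0 so the relationship is negative.
|r| = 0.893, which falls in the strong range.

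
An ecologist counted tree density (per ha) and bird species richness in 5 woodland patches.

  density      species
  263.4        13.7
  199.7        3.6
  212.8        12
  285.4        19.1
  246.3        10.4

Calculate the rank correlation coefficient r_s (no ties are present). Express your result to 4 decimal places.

Rank density: 4, 1, 2, 5, 3
Rank species: 4, 1, 3, 5, 2
d = rank(density) − rank(species): 0, 0, -1, 0, 1; Σd² = 2
ρ = 1 − 6Σd² / [n(n²−1)] = 1 − 6×2 / (5×24) = 1 − 12/120 ≈ 0.9000

0.9000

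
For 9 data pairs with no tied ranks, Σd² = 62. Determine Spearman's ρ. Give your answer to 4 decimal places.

0.4833

ρ = 1 − 6Σd² / [n(n²−1)] = 1 − 6×62 / (9×80)
  = 1 − 372/720 = 1 − 0.51667 ≈ 0.4833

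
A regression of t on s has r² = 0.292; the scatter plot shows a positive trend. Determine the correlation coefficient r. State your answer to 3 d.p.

|r| = √0.292 = 0.540
The association is positive, so r = 0.540.

0.540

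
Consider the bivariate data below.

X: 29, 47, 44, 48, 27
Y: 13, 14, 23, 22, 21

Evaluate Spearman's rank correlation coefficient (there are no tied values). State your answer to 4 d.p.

Rank X: 2, 4, 3, 5, 1
Rank Y: 1, 2, 5, 4, 3
d = rank(X) − rank(Y): 1, 2, -2, 1, -2; Σd² = 14
ρ = 1 − 6Σd² / [n(n²−1)] = 1 − 6×14 / (5×24) = 1 − 84/120 ≈ 0.3000

0.3000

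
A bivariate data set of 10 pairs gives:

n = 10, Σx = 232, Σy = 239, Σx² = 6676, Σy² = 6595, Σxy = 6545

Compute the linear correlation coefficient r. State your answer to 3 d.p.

0.936

r = (nΣxy − ΣxΣy) / √[(nΣx² − (Σx)²)(nΣy² − (Σy)²)]
Numerator: 10×6545 − 232×239 = 10002
Denominator: √[(66760 − 53824)(65950 − 57121)] = √[12936 × 8829] = 10686.9988
r = 10002 / 10686.9988 ≈ 0.936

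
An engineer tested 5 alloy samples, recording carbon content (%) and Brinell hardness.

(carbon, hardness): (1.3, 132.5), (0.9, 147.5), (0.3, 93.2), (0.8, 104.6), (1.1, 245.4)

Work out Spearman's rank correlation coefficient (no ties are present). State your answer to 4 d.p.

0.7000

Rank carbon: 5, 3, 1, 2, 4
Rank hardness: 3, 4, 1, 2, 5
d = rank(carbon) − rank(hardness): 2, -1, 0, 0, -1; Σd² = 6
ρ = 1 − 6Σd² / [n(n²−1)] = 1 − 6×6 / (5×24) = 1 − 36/120 ≈ 0.7000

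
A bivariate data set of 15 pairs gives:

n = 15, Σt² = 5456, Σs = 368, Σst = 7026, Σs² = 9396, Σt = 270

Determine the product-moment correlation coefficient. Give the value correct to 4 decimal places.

r = (nΣst − ΣsΣt) / √[(nΣs² − (Σs)²)(nΣt² − (Σt)²)]
Numerator: 15×7026 − 368×270 = 6030
Denominator: √[(140940 − 135424)(81840 − 72900)] = √[5516 × 8940] = 7022.3244
r = 6030 / 7022.3244 ≈ 0.8587

0.8587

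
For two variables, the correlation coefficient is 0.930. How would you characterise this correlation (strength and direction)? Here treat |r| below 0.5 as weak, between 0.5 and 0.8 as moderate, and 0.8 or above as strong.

strong positive

r = 0.930 > 0 so the relationship is positive.
|r| = 0.930, which falls in the strong range.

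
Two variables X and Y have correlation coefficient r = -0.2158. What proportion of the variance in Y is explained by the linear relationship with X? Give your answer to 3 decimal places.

0.047

r² = (-0.2158)² = 0.047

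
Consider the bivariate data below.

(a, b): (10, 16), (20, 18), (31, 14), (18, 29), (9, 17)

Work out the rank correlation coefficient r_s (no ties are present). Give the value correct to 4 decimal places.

Rank a: 2, 4, 5, 3, 1
Rank b: 2, 4, 1, 5, 3
d = rank(a) − rank(b): 0, 0, 4, -2, -2; Σd² = 24
ρ = 1 − 6Σd² / [n(n²−1)] = 1 − 6×24 / (5×24) = 1 − 144/120 ≈ -0.2000

-0.2000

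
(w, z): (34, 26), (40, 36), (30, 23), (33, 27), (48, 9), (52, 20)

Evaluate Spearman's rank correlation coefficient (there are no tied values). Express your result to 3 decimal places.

-0.429

Rank w: 3, 4, 1, 2, 5, 6
Rank z: 4, 6, 3, 5, 1, 2
d = rank(w) − rank(z): -1, -2, -2, -3, 4, 4; Σd² = 50
ρ = 1 − 6Σd² / [n(n²−1)] = 1 − 6×50 / (6×35) = 1 − 300/210 ≈ -0.429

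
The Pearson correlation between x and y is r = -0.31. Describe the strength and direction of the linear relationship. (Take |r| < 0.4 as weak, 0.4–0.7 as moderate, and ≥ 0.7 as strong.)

r = -0.31 < 0 so the relationship is negative.
|r| = 0.31, which falls in the weak range.

weak negative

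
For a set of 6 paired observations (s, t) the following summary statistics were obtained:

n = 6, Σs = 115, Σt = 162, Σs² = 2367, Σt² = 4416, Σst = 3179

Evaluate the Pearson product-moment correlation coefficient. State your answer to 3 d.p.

r = (nΣst − ΣsΣt) / √[(nΣs² − (Σs)²)(nΣt² − (Σt)²)]
Numerator: 6×3179 − 115×162 = 444
Denominator: √[(14202 − 13225)(26496 − 26244)] = √[977 × 252] = 496.1895
r = 444 / 496.1895 ≈ 0.895

0.895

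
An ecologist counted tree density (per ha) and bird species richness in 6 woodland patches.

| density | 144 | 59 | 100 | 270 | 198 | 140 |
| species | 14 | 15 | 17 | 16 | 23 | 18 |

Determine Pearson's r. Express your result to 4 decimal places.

0.3007

n = 6, Σx = 911, Σy = 103, Σx² = 165921, Σy² = 1819, Σxy = 15995
nΣxy − ΣxΣy = 95970 − 93833 = 2137
nΣx² − (Σx)² = 995526 − 829921 = 165605; nΣy² − (Σy)² = 10914 − 10609 = 305
r = 2137 / √(165605 × 305) = 2137 / 7107.0053 ≈ 0.3007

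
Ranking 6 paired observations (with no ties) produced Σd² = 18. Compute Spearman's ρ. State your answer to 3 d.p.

ρ = 1 − 6Σd² / [n(n²−1)] = 1 − 6×18 / (6×35)
  = 1 − 108/210 = 1 − 0.5143 ≈ 0.486

0.486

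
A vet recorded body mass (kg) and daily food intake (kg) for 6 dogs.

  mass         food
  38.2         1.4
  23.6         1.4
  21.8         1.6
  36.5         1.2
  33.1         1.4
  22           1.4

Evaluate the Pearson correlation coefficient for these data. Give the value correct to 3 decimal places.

-0.613

n = 6, Σx = 175.2, Σy = 8.4, Σx² = 5403.3, Σy² = 11.84, Σxy = 242.34
nΣxy − ΣxΣy = 1454.04 − 1471.68 = -17.64
nΣx² − (Σx)² = 32419.8 − 30695.04 = 1724.76; nΣy² − (Σy)² = 71.04 − 70.56 = 0.48
r = -17.64 / √(1724.76 × 0.48) = -17.64 / 28.7730 ≈ -0.613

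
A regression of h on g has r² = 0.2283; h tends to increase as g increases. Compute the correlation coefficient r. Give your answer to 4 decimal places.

|r| = √0.2283 = 0.4778
The association is positive, so r = 0.4778.

0.4778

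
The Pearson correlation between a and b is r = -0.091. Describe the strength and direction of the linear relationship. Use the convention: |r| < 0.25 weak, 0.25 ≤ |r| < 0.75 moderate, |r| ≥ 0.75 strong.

r = -0.091 < 0 so the relationship is negative.
|r| = 0.091, which falls in the weak range.

weak negative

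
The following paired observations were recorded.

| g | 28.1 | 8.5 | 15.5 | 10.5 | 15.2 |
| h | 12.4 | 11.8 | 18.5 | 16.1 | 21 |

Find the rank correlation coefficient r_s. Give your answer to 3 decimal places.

Rank g: 5, 1, 4, 2, 3
Rank h: 2, 1, 4, 3, 5
d = rank(g) − rank(h): 3, 0, 0, -1, -2; Σd² = 14
ρ = 1 − 6Σd² / [n(n²−1)] = 1 − 6×14 / (5×24) = 1 − 84/120 ≈ 0.300

0.300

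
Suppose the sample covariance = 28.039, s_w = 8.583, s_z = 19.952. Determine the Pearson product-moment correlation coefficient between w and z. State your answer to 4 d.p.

0.1637

r = Cov(w,z) / (s_w · s_z) = 28.039 / (8.583 × 19.952)
  = 28.039 / 171.2480 ≈ 0.1637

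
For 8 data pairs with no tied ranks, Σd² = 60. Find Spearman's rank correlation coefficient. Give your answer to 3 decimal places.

0.286

ρ = 1 − 6Σd² / [n(n²−1)] = 1 − 6×60 / (8×63)
  = 1 − 360/504 = 1 − 0.7143 ≈ 0.286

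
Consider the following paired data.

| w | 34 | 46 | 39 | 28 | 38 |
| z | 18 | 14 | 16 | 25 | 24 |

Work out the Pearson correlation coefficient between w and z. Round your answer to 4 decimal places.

n = 5, Σw = 185, Σz = 97, Σw² = 7021, Σz² = 1977, Σwz = 3492
nΣwz − ΣwΣz = 17460 − 17945 = -485
nΣw² − (Σw)² = 35105 − 34225 = 880; nΣz² − (Σz)² = 9885 − 9409 = 476
r = -485 / √(880 × 476) = -485 / 647.2094 ≈ -0.7494

-0.7494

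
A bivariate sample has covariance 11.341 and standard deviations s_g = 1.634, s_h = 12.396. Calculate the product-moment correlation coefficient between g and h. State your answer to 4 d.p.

r = Cov(g,h) / (s_g · s_h) = 11.341 / (1.634 × 12.396)
  = 11.341 / 20.2551 ≈ 0.5599

0.5599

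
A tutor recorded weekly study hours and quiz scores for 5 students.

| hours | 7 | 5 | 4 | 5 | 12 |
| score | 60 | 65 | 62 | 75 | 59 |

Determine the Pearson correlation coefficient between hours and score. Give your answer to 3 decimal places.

n = 5, Σx = 33, Σy = 321, Σx² = 259, Σy² = 20775, Σxy = 2076
nΣxy − ΣxΣy = 10380 − 10593 = -213
nΣx² − (Σx)² = 1295 − 1089 = 206; nΣy² − (Σy)² = 103875 − 103041 = 834
r = -213 / √(206 × 834) = -213 / 414.4925 ≈ -0.514

-0.514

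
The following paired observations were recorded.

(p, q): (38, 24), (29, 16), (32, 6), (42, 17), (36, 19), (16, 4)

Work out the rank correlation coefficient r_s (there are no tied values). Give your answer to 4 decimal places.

Rank p: 5, 2, 3, 6, 4, 1
Rank q: 6, 3, 2, 4, 5, 1
d = rank(p) − rank(q): -1, -1, 1, 2, -1, 0; Σd² = 8
ρ = 1 − 6Σd² / [n(n²−1)] = 1 − 6×8 / (6×35) = 1 − 48/210 ≈ 0.7714

0.7714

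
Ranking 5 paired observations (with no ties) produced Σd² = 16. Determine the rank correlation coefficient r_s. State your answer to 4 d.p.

ρ = 1 − 6Σd² / [n(n²−1)] = 1 − 6×16 / (5×24)
  = 1 − 96/120 = 1 − 0.80000 ≈ 0.2000

0.2000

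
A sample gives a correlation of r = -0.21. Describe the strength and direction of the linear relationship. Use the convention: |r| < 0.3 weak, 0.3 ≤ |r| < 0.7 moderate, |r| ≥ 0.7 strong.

weak negative

r = -0.21 < 0 so the relationship is negative.
|r| = 0.21, which falls in the weak range.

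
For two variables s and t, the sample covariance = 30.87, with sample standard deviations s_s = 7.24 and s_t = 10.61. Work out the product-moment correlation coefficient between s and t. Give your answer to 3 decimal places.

r = Cov(s,t) / (s_s · s_t) = 30.87 / (7.24 × 10.61)
  = 30.87 / 76.8164 ≈ 0.402

0.402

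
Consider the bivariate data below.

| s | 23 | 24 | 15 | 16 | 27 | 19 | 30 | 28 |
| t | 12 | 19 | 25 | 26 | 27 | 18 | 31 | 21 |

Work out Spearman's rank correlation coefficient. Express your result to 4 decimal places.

Rank s: 4, 5, 1, 2, 6, 3, 8, 7
Rank t: 1, 3, 5, 6, 7, 2, 8, 4
d = rank(s) − rank(t): 3, 2, -4, -4, -1, 1, 0, 3; Σd² = 56
ρ = 1 − 6Σd² / [n(n²−1)] = 1 − 6×56 / (8×63) = 1 − 336/504 ≈ 0.3333

0.3333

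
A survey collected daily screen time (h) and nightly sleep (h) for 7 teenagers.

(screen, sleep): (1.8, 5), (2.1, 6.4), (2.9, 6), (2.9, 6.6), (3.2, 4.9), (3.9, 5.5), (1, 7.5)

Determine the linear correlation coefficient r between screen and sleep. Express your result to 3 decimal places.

-0.540

n = 7, Σx = 17.8, Σy = 41.9, Σx² = 50.92, Σy² = 256.03, Σxy = 103.61
nΣxy − ΣxΣy = 725.27 − 745.82 = -20.55
nΣx² − (Σx)² = 356.44 − 316.84 = 39.6; nΣy² − (Σy)² = 1792.21 − 1755.61 = 36.6
r = -20.55 / √(39.6 × 36.6) = -20.55 / 38.0705 ≈ -0.540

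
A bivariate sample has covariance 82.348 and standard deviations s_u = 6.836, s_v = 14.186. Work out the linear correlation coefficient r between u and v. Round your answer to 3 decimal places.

r = Cov(u,v) / (s_u · s_v) = 82.348 / (6.836 × 14.186)
  = 82.348 / 96.9755 ≈ 0.849

0.849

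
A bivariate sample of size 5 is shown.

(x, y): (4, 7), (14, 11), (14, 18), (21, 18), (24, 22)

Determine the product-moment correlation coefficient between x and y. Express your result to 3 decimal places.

0.905

n = 5, Σx = 77, Σy = 76, Σx² = 1425, Σy² = 1302, Σxy = 1340
nΣxy − ΣxΣy = 6700 − 5852 = 848
nΣx² − (Σx)² = 7125 − 5929 = 1196; nΣy² − (Σy)² = 6510 − 5776 = 734
r = 848 / √(1196 × 734) = 848 / 936.9440 ≈ 0.905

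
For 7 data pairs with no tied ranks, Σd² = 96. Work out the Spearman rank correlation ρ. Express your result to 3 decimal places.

-0.714

ρ = 1 − 6Σd² / [n(n²−1)] = 1 − 6×96 / (7×48)
  = 1 − 576/336 = 1 − 1.7143 ≈ -0.714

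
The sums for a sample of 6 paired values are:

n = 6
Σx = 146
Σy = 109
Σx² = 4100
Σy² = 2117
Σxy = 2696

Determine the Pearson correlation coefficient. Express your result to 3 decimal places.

0.160

r = (nΣxy − ΣxΣy) / √[(nΣx² − (Σx)²)(nΣy² − (Σy)²)]
Numerator: 6×2696 − 146×109 = 262
Denominator: √[(24600 − 21316)(12702 − 11881)] = √[3284 × 821] = 1642.0000
r = 262 / 1642.0000 ≈ 0.160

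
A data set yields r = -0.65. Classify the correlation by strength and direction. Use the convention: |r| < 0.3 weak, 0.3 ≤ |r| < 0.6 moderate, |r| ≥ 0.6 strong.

r = -0.65 < 0 so the relationship is negative.
|r| = 0.65, which falls in the strong range.

strong negative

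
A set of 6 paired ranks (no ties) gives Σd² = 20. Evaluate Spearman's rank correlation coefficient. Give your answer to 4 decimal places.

0.4286

ρ = 1 − 6Σd² / [n(n²−1)] = 1 − 6×20 / (6×35)
  = 1 − 120/210 = 1 − 0.57143 ≈ 0.4286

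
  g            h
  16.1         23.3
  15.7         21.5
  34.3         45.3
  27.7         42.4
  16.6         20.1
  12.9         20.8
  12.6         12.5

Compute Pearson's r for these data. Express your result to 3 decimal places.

0.965

n = 7, Σg = 135.9, Σh = 185.9, Σg² = 3050.21, Σh² = 5847.89, Σgh = 4200.43
nΣgh − ΣgΣh = 29403.01 − 25263.81 = 4139.2
nΣg² − (Σg)² = 21351.47 − 18468.81 = 2882.66; nΣh² − (Σh)² = 40935.23 − 34558.81 = 6376.42
r = 4139.2 / √(2882.66 × 6376.42) = 4139.2 / 4287.3128 ≈ 0.965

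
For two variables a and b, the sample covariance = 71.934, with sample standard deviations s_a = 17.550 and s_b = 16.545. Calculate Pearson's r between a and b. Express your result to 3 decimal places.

r = Cov(a,b) / (s_a · s_b) = 71.934 / (17.550 × 16.545)
  = 71.934 / 290.3648 ≈ 0.248

0.248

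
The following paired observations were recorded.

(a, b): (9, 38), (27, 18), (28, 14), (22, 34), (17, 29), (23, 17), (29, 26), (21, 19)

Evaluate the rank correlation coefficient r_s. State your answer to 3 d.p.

-0.643

Rank a: 1, 6, 7, 4, 2, 5, 8, 3
Rank b: 8, 3, 1, 7, 6, 2, 5, 4
d = rank(a) − rank(b): -7, 3, 6, -3, -4, 3, 3, -1; Σd² = 138
ρ = 1 − 6Σd² / [n(n²−1)] = 1 − 6×138 / (8×63) = 1 − 828/504 ≈ -0.643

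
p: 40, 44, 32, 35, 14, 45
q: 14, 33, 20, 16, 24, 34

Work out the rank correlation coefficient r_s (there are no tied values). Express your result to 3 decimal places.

0.429

Rank p: 4, 5, 2, 3, 1, 6
Rank q: 1, 5, 3, 2, 4, 6
d = rank(p) − rank(q): 3, 0, -1, 1, -3, 0; Σd² = 20
ρ = 1 − 6Σd² / [n(n²−1)] = 1 − 6×20 / (6×35) = 1 − 120/210 ≈ 0.429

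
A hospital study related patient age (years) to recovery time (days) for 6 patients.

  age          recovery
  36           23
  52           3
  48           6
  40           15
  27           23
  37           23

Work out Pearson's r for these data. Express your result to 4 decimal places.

n = 6, Σx = 240, Σy = 93, Σx² = 10002, Σy² = 1857, Σxy = 3344
nΣxy − ΣxΣy = 20064 − 22320 = -2256
nΣx² − (Σx)² = 60012 − 57600 = 2412; nΣy² − (Σy)² = 11142 − 8649 = 2493
r = -2256 / √(2412 × 2493) = -2256 / 2452.1656 ≈ -0.9200

-0.9200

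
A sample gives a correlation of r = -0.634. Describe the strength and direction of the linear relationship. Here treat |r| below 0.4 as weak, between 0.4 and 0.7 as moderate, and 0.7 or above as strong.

moderate negative

r = -0.634 < 0 so the relationship is negative.
|r| = 0.634, which falls in the moderate range.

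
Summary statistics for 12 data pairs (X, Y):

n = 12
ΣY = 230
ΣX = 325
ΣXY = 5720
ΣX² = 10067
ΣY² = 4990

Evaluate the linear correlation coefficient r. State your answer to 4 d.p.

r = (nΣXY − ΣXΣY) / √[(nΣX² − (ΣX)²)(nΣY² − (ΣY)²)]
Numerator: 12×5720 − 325×230 = -6110
Denominator: √[(120804 − 105625)(59880 − 52900)] = √[15179 × 6980] = 10293.1735
r = -6110 / 10293.1735 ≈ -0.5936

-0.5936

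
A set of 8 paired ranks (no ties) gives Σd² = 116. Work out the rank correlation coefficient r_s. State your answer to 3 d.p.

-0.381

ρ = 1 − 6Σd² / [n(n²−1)] = 1 − 6×116 / (8×63)
  = 1 − 696/504 = 1 − 1.3810 ≈ -0.381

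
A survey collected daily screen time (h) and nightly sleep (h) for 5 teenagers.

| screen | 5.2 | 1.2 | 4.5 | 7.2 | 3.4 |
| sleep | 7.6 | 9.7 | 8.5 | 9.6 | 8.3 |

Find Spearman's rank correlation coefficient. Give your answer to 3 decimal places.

Rank screen: 4, 1, 3, 5, 2
Rank sleep: 1, 5, 3, 4, 2
d = rank(screen) − rank(sleep): 3, -4, 0, 1, 0; Σd² = 26
ρ = 1 − 6Σd² / [n(n²−1)] = 1 − 6×26 / (5×24) = 1 − 156/120 ≈ -0.300

-0.300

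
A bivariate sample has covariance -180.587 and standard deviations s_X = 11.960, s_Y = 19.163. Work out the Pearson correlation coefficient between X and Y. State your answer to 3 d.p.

r = Cov(X,Y) / (s_X · s_Y) = -180.587 / (11.960 × 19.163)
  = -180.587 / 229.1895 ≈ -0.788

-0.788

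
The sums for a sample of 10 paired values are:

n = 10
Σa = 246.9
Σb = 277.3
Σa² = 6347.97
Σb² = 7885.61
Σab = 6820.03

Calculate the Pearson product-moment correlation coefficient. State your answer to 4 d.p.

-0.1192

r = (nΣab − ΣaΣb) / √[(nΣa² − (Σa)²)(nΣb² − (Σb)²)]
Numerator: 10×6820.03 − 246.9×277.3 = -265.07
Denominator: √[(63479.7 − 60959.61)(78856.1 − 76895.29)] = √[2520.09 × 1960.81] = 2222.9300
r = -265.07 / 2222.9300 ≈ -0.1192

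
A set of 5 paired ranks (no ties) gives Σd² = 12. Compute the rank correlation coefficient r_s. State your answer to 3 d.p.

0.400

ρ = 1 − 6Σd² / [n(n²−1)] = 1 − 6×12 / (5×24)
  = 1 − 72/120 = 1 − 0.6000 ≈ 0.400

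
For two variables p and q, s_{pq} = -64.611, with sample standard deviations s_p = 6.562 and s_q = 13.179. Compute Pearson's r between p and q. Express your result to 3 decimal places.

-0.747

r = Cov(p,q) / (s_p · s_q) = -64.611 / (6.562 × 13.179)
  = -64.611 / 86.4806 ≈ -0.747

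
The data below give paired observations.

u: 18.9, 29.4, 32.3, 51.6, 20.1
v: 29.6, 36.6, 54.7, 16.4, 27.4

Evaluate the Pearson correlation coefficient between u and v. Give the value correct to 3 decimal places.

n = 5, Σu = 152.3, Σv = 164.7, Σu² = 5331.43, Σv² = 6227.53, Σuv = 4799.27
nΣuv − ΣuΣv = 23996.35 − 25083.81 = -1087.46
nΣu² − (Σu)² = 26657.15 − 23195.29 = 3461.86; nΣv² − (Σv)² = 31137.65 − 27126.09 = 4011.56
r = -1087.46 / √(3461.86 × 4011.56) = -1087.46 / 3726.5881 ≈ -0.292

-0.292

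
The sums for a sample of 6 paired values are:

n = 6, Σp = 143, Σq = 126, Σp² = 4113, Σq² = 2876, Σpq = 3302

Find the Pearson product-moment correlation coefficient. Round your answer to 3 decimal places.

0.743

r = (nΣpq − ΣpΣq) / √[(nΣp² − (Σp)²)(nΣq² − (Σq)²)]
Numerator: 6×3302 − 143×126 = 1794
Denominator: √[(24678 − 20449)(17256 − 15876)] = √[4229 × 1380] = 2415.7856
r = 1794 / 2415.7856 ≈ 0.743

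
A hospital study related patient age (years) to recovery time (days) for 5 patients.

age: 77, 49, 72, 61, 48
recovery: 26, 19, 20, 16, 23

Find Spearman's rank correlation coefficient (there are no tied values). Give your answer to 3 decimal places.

Rank age: 5, 2, 4, 3, 1
Rank recovery: 5, 2, 3, 1, 4
d = rank(age) − rank(recovery): 0, 0, 1, 2, -3; Σd² = 14
ρ = 1 − 6Σd² / [n(n²−1)] = 1 − 6×14 / (5×24) = 1 − 84/120 ≈ 0.300

0.300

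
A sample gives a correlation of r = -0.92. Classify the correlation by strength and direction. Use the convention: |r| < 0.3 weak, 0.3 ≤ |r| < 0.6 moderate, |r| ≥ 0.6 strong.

r = -0.92 < 0 so the relationship is negative.
|r| = 0.92, which falls in the strong range.

strong negative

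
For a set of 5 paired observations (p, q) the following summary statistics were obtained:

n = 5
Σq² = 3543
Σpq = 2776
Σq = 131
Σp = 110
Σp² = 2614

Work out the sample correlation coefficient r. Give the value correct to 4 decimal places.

-0.7230

r = (nΣpq − ΣpΣq) / √[(nΣp² − (Σp)²)(nΣq² − (Σq)²)]
Numerator: 5×2776 − 110×131 = -530
Denominator: √[(13070 − 12100)(17715 − 17161)] = √[970 × 554] = 733.0621
r = -530 / 733.0621 ≈ -0.7230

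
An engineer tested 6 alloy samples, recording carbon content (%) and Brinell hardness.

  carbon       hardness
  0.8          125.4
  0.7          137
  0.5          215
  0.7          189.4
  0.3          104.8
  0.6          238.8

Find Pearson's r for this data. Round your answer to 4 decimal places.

n = 6, Σx = 3.6, Σy = 1010.4, Σx² = 2.32, Σy² = 184600, Σxy = 611.02
nΣxy − ΣxΣy = 3666.12 − 3637.44 = 28.68
nΣx² − (Σx)² = 13.92 − 12.96 = 0.96; nΣy² − (Σy)² = 1107600 − 1020908.16 = 86691.84
r = 28.68 / √(0.96 × 86691.84) = 28.68 / 288.4860 ≈ 0.0994

0.0994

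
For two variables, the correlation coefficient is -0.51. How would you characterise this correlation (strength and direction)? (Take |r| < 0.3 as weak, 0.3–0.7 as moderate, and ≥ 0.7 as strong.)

moderate negative

r = -0.51 < 0 so the relationship is negative.
|r| = 0.51, which falls in the moderate range.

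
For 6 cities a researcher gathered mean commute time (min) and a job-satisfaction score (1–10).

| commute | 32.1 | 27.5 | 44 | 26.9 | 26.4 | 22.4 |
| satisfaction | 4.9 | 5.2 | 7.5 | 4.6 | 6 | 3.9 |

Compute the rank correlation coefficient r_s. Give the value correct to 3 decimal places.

0.600

Rank commute: 5, 4, 6, 3, 2, 1
Rank satisfaction: 3, 4, 6, 2, 5, 1
d = rank(commute) − rank(satisfaction): 2, 0, 0, 1, -3, 0; Σd² = 14
ρ = 1 − 6Σd² / [n(n²−1)] = 1 − 6×14 / (6×35) = 1 − 84/210 ≈ 0.600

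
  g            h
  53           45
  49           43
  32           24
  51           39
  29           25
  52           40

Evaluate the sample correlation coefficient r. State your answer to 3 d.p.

n = 6, Σg = 266, Σh = 216, Σg² = 12380, Σh² = 8196, Σgh = 10054
nΣgh − ΣgΣh = 60324 − 57456 = 2868
nΣg² − (Σg)² = 74280 − 70756 = 3524; nΣh² − (Σh)² = 49176 − 46656 = 2520
r = 2868 / √(3524 × 2520) = 2868 / 2980.0134 ≈ 0.962

0.962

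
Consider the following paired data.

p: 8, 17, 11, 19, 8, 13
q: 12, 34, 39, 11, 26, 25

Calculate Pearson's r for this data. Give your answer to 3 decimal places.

n = 6, Σp = 76, Σq = 147, Σp² = 1068, Σq² = 4243, Σpq = 1845
nΣpq − ΣpΣq = 11070 − 11172 = -102
nΣp² − (Σp)² = 6408 − 5776 = 632; nΣq² − (Σq)² = 25458 − 21609 = 3849
r = -102 / √(632 × 3849) = -102 / 1559.6692 ≈ -0.065

-0.065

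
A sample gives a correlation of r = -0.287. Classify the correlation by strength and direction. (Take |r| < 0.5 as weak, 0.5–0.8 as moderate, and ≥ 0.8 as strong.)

weak negative

r = -0.287 < 0 so the relationship is negative.
|r| = 0.287, which falls in the weak range.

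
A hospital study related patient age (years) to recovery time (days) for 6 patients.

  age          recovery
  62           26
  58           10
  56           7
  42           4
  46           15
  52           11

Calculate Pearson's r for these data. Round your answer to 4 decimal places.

n = 6, Σx = 316, Σy = 73, Σx² = 16928, Σy² = 1187, Σxy = 4014
nΣxy − ΣxΣy = 24084 − 23068 = 1016
nΣx² − (Σx)² = 101568 − 99856 = 1712; nΣy² − (Σy)² = 7122 − 5329 = 1793
r = 1016 / √(1712 × 1793) = 1016 / 1752.0320 ≈ 0.5799

0.5799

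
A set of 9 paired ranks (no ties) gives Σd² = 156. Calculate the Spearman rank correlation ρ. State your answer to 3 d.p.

ρ = 1 − 6Σd² / [n(n²−1)] = 1 − 6×156 / (9×80)
  = 1 − 936/720 = 1 − 1.3000 ≈ -0.300

-0.300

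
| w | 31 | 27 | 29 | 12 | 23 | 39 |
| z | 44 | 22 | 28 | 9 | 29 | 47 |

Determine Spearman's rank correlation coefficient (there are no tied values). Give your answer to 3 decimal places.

0.829

Rank w: 5, 3, 4, 1, 2, 6
Rank z: 5, 2, 3, 1, 4, 6
d = rank(w) − rank(z): 0, 1, 1, 0, -2, 0; Σd² = 6
ρ = 1 − 6Σd² / [n(n²−1)] = 1 − 6×6 / (6×35) = 1 − 36/210 ≈ 0.829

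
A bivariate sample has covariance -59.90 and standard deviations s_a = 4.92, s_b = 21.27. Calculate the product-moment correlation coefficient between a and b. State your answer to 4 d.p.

-0.5724

r = Cov(a,b) / (s_a · s_b) = -59.90 / (4.92 × 21.27)
  = -59.90 / 104.6484 ≈ -0.5724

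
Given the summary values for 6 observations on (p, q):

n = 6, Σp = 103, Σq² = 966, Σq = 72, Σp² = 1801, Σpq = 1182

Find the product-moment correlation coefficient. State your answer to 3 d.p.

r = (nΣpq − ΣpΣq) / √[(nΣp² − (Σp)²)(nΣq² − (Σq)²)]
Numerator: 6×1182 − 103×72 = -324
Denominator: √[(10806 − 10609)(5796 − 5184)] = √[197 × 612] = 347.2233
r = -324 / 347.2233 ≈ -0.933

-0.933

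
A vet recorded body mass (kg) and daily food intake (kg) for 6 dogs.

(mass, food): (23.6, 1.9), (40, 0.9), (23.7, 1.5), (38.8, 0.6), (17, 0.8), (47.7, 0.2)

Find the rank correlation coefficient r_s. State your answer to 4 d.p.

Rank mass: 2, 5, 3, 4, 1, 6
Rank food: 6, 4, 5, 2, 3, 1
d = rank(mass) − rank(food): -4, 1, -2, 2, -2, 5; Σd² = 54
ρ = 1 − 6Σd² / [n(n²−1)] = 1 − 6×54 / (6×35) = 1 − 324/210 ≈ -0.5429

-0.5429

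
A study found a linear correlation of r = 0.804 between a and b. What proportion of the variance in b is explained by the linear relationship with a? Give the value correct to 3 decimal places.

r² = (0.804)² = 0.646

0.646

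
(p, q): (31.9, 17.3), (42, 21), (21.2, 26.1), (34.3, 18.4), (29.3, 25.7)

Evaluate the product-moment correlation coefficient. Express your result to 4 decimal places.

-0.5892

n = 5, Σp = 158.7, Σq = 108.5, Σp² = 5266.03, Σq² = 2420.55, Σpq = 3371.32
nΣpq − ΣpΣq = 16856.6 − 17218.95 = -362.35
nΣp² − (Σp)² = 26330.15 − 25185.69 = 1144.46; nΣq² − (Σq)² = 12102.75 − 11772.25 = 330.5
r = -362.35 / √(1144.46 × 330.5) = -362.35 / 615.0155 ≈ -0.5892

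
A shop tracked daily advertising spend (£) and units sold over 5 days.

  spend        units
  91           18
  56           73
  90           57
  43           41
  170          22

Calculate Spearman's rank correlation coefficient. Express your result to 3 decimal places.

Rank spend: 4, 2, 3, 1, 5
Rank units: 1, 5, 4, 3, 2
d = rank(spend) − rank(units): 3, -3, -1, -2, 3; Σd² = 32
ρ = 1 − 6Σd² / [n(n²−1)] = 1 − 6×32 / (5×24) = 1 − 192/120 ≈ -0.600

-0.600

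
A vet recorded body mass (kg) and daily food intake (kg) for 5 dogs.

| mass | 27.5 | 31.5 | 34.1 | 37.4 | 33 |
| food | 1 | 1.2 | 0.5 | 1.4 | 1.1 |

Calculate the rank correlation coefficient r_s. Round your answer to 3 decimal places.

0.300

Rank mass: 1, 2, 4, 5, 3
Rank food: 2, 4, 1, 5, 3
d = rank(mass) − rank(food): -1, -2, 3, 0, 0; Σd² = 14
ρ = 1 − 6Σd² / [n(n²−1)] = 1 − 6×14 / (5×24) = 1 − 84/120 ≈ 0.300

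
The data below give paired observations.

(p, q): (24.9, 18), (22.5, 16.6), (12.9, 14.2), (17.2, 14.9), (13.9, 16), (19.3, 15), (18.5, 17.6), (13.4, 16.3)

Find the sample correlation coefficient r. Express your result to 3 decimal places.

n = 8, Σp = 142.6, Σq = 128.6, Σp² = 2676.02, Σq² = 2079.66, Σpq = 2317.08
nΣpq − ΣpΣq = 18536.64 − 18338.36 = 198.28
nΣp² − (Σp)² = 21408.16 − 20334.76 = 1073.4; nΣq² − (Σq)² = 16637.28 − 16537.96 = 99.32
r = 198.28 / √(1073.4 × 99.32) = 198.28 / 326.5120 ≈ 0.607

0.607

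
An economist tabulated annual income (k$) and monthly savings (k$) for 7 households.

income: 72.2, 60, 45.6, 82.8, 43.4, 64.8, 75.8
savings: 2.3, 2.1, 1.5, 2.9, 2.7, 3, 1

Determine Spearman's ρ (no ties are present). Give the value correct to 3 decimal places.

0.071

Rank income: 5, 3, 2, 7, 1, 4, 6
Rank savings: 4, 3, 2, 6, 5, 7, 1
d = rank(income) − rank(savings): 1, 0, 0, 1, -4, -3, 5; Σd² = 52
ρ = 1 − 6Σd² / [n(n²−1)] = 1 − 6×52 / (7×48) = 1 − 312/336 ≈ 0.071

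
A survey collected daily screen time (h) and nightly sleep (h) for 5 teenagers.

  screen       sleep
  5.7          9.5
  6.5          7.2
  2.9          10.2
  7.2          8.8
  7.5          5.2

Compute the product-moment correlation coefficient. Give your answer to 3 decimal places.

n = 5, Σx = 29.8, Σy = 40.9, Σx² = 191.24, Σy² = 350.61, Σxy = 232.89
nΣxy − ΣxΣy = 1164.45 − 1218.82 = -54.37
nΣx² − (Σx)² = 956.2 − 888.04 = 68.16; nΣy² − (Σy)² = 1753.05 − 1672.81 = 80.24
r = -54.37 / √(68.16 × 80.24) = -54.37 / 73.9538 ≈ -0.735

-0.735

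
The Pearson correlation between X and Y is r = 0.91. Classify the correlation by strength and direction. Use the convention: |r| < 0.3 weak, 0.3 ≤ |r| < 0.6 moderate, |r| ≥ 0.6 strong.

r = 0.91 > 0 so the relationship is positive.
|r| = 0.91, which falls in the strong range.

strong positive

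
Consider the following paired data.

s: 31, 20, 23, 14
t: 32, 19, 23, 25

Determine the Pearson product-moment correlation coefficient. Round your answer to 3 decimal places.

n = 4, Σs = 88, Σt = 99, Σs² = 2086, Σt² = 2539, Σst = 2251
nΣst − ΣsΣt = 9004 − 8712 = 292
nΣs² − (Σs)² = 8344 − 7744 = 600; nΣt² − (Σt)² = 10156 − 9801 = 355
r = 292 / √(600 × 355) = 292 / 461.5192 ≈ 0.633

0.633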